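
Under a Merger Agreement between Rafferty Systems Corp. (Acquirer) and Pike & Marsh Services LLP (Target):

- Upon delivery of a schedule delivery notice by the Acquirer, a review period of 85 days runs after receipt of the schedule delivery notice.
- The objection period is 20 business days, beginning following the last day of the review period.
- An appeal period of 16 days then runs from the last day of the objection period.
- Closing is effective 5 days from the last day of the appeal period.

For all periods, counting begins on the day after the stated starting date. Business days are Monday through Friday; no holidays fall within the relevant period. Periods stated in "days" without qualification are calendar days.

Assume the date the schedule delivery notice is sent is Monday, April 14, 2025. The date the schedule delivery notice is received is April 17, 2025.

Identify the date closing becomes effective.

August 29, 2025

The last day of the review period: April 17, 2025 + 85 days = July 11, 2025.
From Friday, July 11, 2025, 20 business days (Jul 14, Jul 15, Jul 16, Jul 17, …, Aug 6, Aug 7, Aug 8, skipping weekends) brings us to Friday, August 8, 2025, which is the last day of the objection period.
The last day of the appeal period: 16 calendar days after August 8, 2025 is August 24, 2025.
Adding 5 calendar days to August 24, 2025 gives August 29, 2025, which is the date closing becomes effective.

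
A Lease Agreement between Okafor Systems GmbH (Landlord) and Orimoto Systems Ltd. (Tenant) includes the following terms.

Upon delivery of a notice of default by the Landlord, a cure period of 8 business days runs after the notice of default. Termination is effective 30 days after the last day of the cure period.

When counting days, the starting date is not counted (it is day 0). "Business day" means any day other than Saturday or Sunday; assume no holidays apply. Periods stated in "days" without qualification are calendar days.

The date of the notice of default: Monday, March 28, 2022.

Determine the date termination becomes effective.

The last day of the cure period: counting 8 business days from Monday, March 28, 2022 (Mar 29, Mar 30, Mar 31, Apr 1, Apr 4, Apr 5, Apr 6, Apr 7, skipping weekends) reaches Thursday, April 7, 2022.
The date termination becomes effective: April 7, 2022 + 30 days = May 7, 2022.

May 7, 2022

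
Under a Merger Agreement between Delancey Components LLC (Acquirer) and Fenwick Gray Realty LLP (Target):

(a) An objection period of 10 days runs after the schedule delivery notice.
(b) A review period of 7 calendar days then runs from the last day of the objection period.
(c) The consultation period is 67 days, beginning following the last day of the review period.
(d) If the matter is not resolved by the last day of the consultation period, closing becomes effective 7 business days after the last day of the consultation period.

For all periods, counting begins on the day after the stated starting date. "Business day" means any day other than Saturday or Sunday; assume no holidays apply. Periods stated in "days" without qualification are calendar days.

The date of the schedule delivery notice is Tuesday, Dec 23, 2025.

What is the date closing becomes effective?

The last day of the objection period: 10 calendar days after Dec 23, 2025 is Jan 2, 2026.
The last day of the review period: Jan 2, 2026 + 7 days = Jan 9, 2026.
The last day of the consultation period: 67 calendar days after Jan 9, 2026 is Mar 17, 2026.
The date closing becomes effective: counting 7 business days from Tuesday, Mar 17, 2026 (Mar 18, Mar 19, Mar 20, Mar 23, Mar 24, Mar 25, Mar 26, skipping weekends) reaches Thursday, Mar 26, 2026.

Mar 26, 2026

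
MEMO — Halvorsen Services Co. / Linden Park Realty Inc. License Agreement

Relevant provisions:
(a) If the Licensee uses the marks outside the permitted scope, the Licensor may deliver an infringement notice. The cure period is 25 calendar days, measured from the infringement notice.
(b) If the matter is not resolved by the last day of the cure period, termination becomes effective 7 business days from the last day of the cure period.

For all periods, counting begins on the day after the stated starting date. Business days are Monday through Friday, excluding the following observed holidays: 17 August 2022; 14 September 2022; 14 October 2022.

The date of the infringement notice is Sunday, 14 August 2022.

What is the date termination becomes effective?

The last day of the cure period: 14 August 2022 + 25 days = 8 September 2022.
The date termination becomes effective: 7 business days after Thursday, 8 September 2022, skipping weekends and the listed holiday on Sep 14 — Sep 9, Sep 12, Sep 13, Sep 15, Sep 16, Sep 19, Sep 20 — lands on Tuesday, 20 September 2022.

20 September 2022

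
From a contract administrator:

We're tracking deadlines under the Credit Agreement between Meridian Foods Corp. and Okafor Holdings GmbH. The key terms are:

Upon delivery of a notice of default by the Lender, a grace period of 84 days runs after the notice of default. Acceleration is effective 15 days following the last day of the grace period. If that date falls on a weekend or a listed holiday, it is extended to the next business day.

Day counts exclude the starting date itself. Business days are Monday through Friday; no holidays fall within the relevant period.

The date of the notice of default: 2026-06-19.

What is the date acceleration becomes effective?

Adding 84 calendar days to 2026-06-19 gives 2026-09-11, which is the last day of the grace period.
Adding 15 calendar days to 2026-09-11 gives 2026-09-26, which is the date acceleration becomes effective. That falls on a Saturday, so it rolls to the next business day, Monday, 2026-09-28.

2026-09-28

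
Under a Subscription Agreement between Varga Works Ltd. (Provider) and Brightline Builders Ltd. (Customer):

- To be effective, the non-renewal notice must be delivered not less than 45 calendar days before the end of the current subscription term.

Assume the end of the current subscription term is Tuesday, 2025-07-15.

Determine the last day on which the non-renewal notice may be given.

2025-05-31

2025-07-15 minus 45 days is 2025-05-31.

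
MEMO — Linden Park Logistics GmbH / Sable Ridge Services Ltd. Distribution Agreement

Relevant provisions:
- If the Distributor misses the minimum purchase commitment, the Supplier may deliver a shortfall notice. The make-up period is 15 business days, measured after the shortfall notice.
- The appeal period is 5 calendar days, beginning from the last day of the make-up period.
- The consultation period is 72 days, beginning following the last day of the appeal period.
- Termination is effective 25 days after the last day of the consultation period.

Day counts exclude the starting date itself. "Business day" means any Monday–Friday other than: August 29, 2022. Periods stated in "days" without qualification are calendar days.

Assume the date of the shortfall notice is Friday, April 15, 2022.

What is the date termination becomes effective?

From Friday, April 15, 2022, 15 business days (Apr 18, Apr 19, Apr 20, Apr 21, …, May 4, May 5, May 6, skipping weekends) brings us to Friday, May 6, 2022, which is the last day of the make-up period.
The last day of the appeal period: 5 calendar days after May 6, 2022 is May 11, 2022.
Adding 72 calendar days to May 11, 2022 gives July 22, 2022, which is the last day of the consultation period.
Adding 25 calendar days to July 22, 2022 gives August 16, 2022, which is the date termination becomes effective.

August 16, 2022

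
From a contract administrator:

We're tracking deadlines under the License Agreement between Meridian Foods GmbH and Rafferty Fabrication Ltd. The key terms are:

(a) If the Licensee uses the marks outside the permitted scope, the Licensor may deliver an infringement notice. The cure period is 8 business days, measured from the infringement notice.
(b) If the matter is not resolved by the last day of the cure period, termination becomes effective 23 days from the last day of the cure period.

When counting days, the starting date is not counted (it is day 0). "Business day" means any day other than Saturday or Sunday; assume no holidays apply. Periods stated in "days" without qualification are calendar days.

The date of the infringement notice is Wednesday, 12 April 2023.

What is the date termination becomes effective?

The last day of the cure period: 8 business days after Wednesday, 12 April 2023, skipping weekends — Apr 13, Apr 14, Apr 17, Apr 18, Apr 19, Apr 20, Apr 21, Apr 24 — lands on Monday, 24 April 2023.
The date termination becomes effective: 24 April 2023 + 23 days = 17 May 2023.

17 May 2023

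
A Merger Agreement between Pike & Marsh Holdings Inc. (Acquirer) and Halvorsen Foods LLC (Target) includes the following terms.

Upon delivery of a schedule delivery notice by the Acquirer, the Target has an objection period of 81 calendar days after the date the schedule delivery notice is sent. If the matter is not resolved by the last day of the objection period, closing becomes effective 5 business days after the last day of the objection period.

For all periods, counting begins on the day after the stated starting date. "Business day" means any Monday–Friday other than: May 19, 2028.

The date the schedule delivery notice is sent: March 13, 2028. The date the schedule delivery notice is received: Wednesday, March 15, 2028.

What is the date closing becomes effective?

Adding 81 calendar days to March 13, 2028 gives June 2, 2028, which is the last day of the objection period.
The date closing becomes effective: counting 5 business days from Friday, June 2, 2028 (Jun 5, Jun 6, Jun 7, Jun 8, Jun 9, skipping weekends) reaches Friday, June 9, 2028.

June 9, 2028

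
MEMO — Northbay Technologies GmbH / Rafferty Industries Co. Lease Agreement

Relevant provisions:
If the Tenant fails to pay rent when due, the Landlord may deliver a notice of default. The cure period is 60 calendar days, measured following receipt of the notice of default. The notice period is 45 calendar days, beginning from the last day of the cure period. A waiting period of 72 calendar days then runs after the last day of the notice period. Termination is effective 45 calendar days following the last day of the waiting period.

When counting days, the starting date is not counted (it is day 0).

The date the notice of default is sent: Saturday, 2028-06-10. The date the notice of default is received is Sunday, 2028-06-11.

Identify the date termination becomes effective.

The last day of the cure period: 60 calendar days after 2028-06-11 is 2028-08-10.
The last day of the notice period: 2028-08-10 + 45 days = 2028-09-24.
The last day of the waiting period: 2028-09-24 + 72 days = 2028-12-05.
The date termination becomes effective: 2028-12-05 + 45 days = 2029-01-19.

2029-01-19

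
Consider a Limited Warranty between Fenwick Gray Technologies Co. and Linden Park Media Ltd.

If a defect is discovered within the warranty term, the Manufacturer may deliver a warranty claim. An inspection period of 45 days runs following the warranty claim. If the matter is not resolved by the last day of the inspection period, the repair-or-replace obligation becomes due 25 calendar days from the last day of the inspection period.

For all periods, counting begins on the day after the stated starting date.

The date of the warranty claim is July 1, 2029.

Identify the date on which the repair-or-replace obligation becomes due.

September 9, 2029

The last day of the inspection period: 45 calendar days after July 1, 2029 is August 15, 2029.
The date on which the repair-or-replace obligation becomes due: 25 calendar days after August 15, 2029 is September 9, 2029.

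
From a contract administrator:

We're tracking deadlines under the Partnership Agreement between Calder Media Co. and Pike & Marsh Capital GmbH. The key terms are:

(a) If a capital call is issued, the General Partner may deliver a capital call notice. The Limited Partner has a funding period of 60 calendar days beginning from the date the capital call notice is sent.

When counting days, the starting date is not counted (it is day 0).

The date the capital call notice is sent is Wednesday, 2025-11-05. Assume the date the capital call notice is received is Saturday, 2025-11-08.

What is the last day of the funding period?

2026-01-04

The last day of the funding period: 2025-11-05 + 60 days = 2026-01-04.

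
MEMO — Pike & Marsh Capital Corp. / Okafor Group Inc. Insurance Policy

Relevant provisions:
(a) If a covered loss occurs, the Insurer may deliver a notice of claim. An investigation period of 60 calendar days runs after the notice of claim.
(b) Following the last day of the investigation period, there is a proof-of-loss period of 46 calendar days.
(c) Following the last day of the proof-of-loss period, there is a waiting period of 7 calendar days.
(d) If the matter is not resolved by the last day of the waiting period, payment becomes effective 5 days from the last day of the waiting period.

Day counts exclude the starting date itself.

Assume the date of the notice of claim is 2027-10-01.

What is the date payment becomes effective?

Adding 60 calendar days to 2027-10-01 gives 2027-11-30, which is the last day of the investigation period.
The last day of the proof-of-loss period: 46 calendar days after 2027-11-30 is 2028-01-15.
The last day of the waiting period: 2028-01-15 + 7 days = 2028-01-22.
Adding 5 calendar days to 2028-01-22 gives 2028-01-27, which is the date payment becomes effective.

2028-01-27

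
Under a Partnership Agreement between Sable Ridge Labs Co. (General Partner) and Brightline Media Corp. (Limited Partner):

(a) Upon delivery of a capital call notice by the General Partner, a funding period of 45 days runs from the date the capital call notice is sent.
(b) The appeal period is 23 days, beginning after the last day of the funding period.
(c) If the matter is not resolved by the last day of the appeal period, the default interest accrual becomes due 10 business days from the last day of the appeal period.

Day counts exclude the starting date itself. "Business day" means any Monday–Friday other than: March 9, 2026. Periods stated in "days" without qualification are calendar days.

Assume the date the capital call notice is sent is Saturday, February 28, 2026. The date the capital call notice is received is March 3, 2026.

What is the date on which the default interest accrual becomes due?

May 21, 2026

The last day of the funding period: 45 calendar days after February 28, 2026 is April 14, 2026.
Adding 23 calendar days to April 14, 2026 gives May 7, 2026, which is the last day of the appeal period.
The date on which the default interest accrual becomes due: 10 business days after Thursday, May 7, 2026, skipping weekends — May 8, May 11, May 12, May 13, May 14, May 15, May 18, May 19, May 20, May 21 — lands on Thursday, May 21, 2026.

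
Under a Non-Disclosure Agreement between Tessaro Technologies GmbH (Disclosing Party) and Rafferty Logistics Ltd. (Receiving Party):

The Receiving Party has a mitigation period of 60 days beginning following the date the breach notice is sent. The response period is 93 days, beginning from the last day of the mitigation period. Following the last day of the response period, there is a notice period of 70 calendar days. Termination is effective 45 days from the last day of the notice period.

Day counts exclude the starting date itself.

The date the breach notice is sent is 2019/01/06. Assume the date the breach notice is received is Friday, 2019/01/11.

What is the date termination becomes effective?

2019/10/01

The last day of the mitigation period: 2019/01/06 + 60 days = 2019/03/07.
Adding 93 calendar days to 2019/03/07 gives 2019/06/08, which is the last day of the response period.
The last day of the notice period: 2019/06/08 + 70 days = 2019/08/17.
The date termination becomes effective: 45 calendar days after 2019/08/17 is 2019/10/01.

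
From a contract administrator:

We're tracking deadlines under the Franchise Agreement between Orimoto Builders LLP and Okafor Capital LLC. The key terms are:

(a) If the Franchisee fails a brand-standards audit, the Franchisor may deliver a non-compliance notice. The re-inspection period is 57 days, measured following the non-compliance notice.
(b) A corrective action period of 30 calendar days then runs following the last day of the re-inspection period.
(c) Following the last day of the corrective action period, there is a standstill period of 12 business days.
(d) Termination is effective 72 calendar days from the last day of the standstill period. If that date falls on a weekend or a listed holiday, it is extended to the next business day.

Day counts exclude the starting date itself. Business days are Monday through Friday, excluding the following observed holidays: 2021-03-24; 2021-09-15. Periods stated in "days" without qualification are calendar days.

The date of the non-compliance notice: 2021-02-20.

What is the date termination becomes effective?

The last day of the re-inspection period: 57 calendar days after 2021-02-20 is 2021-04-18.
The last day of the corrective action period: 30 calendar days after 2021-04-18 is 2021-05-18.
The last day of the standstill period: counting 12 business days from Tuesday, 2021-05-18 (May 19, May 20, May 21, May 24, …, Jun 1, Jun 2, Jun 3, skipping weekends) reaches Thursday, 2021-06-03.
Adding 72 calendar days to 2021-06-03 gives 2021-08-14, which is the date termination becomes effective. That falls on a Saturday, so it rolls to the next business day, Monday, 2021-08-16.

2021-08-16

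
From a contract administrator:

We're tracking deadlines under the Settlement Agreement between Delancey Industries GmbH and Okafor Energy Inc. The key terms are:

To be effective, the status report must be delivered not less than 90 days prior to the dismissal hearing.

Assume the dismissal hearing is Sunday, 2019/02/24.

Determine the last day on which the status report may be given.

2018/11/26

2019/02/24 minus 90 days is 2018/11/26.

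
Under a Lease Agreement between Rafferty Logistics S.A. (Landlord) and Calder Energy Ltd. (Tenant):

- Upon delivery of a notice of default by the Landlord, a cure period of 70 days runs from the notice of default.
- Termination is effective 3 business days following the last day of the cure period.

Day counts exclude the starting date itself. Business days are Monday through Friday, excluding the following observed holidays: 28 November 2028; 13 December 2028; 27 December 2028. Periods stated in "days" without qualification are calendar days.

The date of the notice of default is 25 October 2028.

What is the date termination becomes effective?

8 January 2029

The last day of the cure period: 25 October 2028 + 70 days = 3 January 2029.
From Wednesday, 3 January 2029, 3 business days (Jan 4, Jan 5, Jan 8, skipping weekends) brings us to Monday, 8 January 2029, which is the date termination becomes effective.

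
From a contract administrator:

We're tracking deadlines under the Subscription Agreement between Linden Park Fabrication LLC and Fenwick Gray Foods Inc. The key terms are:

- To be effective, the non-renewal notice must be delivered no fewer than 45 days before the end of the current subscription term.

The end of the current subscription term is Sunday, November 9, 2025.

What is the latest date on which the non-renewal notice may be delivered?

Counting back 45 calendar days from November 9, 2025 gives September 25, 2025.

September 25, 2025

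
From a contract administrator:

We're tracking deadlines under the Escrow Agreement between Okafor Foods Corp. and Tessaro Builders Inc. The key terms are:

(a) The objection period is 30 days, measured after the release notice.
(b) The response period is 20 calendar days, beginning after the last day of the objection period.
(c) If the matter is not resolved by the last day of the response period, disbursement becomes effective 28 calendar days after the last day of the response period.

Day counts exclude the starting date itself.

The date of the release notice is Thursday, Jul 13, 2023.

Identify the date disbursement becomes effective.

Sep 29, 2023

The last day of the objection period: Jul 13, 2023 + 30 days = Aug 12, 2023.
The last day of the response period: Aug 12, 2023 + 20 days = Sep 1, 2023.
Adding 28 calendar days to Sep 1, 2023 gives Sep 29, 2023, which is the date disbursement becomes effective.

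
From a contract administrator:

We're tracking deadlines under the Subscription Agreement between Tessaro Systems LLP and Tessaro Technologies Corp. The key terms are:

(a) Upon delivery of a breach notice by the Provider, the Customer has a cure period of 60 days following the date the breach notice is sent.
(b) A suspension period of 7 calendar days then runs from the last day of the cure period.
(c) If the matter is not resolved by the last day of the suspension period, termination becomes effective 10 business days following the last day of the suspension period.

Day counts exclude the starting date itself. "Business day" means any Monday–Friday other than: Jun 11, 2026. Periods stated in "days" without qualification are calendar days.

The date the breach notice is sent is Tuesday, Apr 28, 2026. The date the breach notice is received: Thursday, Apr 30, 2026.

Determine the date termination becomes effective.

Jul 17, 2026

The last day of the cure period: 60 calendar days after Apr 28, 2026 is Jun 27, 2026.
The last day of the suspension period: Jun 27, 2026 + 7 days = Jul 4, 2026.
The date termination becomes effective: counting 10 business days from Saturday, Jul 4, 2026 (Jul 6, Jul 7, Jul 8, Jul 9, Jul 10, Jul 13, Jul 14, Jul 15, Jul 16, Jul 17, skipping weekends) reaches Friday, Jul 17, 2026.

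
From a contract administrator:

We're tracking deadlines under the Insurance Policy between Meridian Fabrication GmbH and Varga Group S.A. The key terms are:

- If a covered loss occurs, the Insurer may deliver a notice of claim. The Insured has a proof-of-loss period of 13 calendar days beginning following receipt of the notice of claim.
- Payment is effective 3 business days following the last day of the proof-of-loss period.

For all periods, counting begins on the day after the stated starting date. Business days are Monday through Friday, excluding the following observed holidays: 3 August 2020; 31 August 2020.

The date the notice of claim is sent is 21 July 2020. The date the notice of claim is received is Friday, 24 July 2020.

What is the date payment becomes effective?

11 August 2020

The last day of the proof-of-loss period: 24 July 2020 + 13 days = 6 August 2020.
The date payment becomes effective: 3 business days after Thursday, 6 August 2020, skipping weekends — Aug 7, Aug 10, Aug 11 — lands on Tuesday, 11 August 2020.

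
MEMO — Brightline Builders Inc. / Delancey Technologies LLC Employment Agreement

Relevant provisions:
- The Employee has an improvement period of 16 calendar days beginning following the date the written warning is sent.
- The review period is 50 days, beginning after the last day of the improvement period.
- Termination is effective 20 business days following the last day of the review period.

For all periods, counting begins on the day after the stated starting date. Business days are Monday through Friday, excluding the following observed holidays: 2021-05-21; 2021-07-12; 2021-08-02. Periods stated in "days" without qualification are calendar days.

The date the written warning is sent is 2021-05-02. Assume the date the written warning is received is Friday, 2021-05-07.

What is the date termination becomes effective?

2021-08-06

The last day of the improvement period: 2021-05-02 + 16 days = 2021-05-18.
The last day of the review period: 2021-05-18 + 50 days = 2021-07-07.
The date termination becomes effective: counting 20 business days from Wednesday, 2021-07-07 (Jul 8, Jul 9, Jul 13, Jul 14, …, Aug 4, Aug 5, Aug 6, skipping weekends and the listed holidays on Jul 12, Aug 2) reaches Friday, 2021-08-06.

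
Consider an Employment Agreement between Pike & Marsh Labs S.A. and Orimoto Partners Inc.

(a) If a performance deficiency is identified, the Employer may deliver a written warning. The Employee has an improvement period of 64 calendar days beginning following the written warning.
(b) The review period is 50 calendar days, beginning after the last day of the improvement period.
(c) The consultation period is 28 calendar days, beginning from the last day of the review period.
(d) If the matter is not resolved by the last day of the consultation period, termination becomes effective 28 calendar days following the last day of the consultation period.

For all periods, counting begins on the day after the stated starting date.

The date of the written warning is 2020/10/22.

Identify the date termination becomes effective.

The last day of the improvement period: 2020/10/22 + 64 days = 2020/12/25.
Adding 50 calendar days to 2020/12/25 gives 2021/02/13, which is the last day of the review period.
Adding 28 calendar days to 2021/02/13 gives 2021/03/13, which is the last day of the consultation period.
Adding 28 calendar days to 2021/03/13 gives 2021/04/10, which is the date termination becomes effective.

2021/04/10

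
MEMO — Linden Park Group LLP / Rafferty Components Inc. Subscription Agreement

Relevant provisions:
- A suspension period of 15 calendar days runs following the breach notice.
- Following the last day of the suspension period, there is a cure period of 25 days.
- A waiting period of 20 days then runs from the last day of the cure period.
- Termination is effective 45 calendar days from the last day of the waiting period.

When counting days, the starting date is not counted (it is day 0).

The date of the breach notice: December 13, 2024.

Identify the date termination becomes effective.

Adding 15 calendar days to December 13, 2024 gives December 28, 2024, which is the last day of the suspension period.
The last day of the cure period: 25 calendar days after December 28, 2024 is January 22, 2025.
The last day of the waiting period: 20 calendar days after January 22, 2025 is February 11, 2025.
The date termination becomes effective: February 11, 2025 + 45 days = March 28, 2025.

March 28, 2025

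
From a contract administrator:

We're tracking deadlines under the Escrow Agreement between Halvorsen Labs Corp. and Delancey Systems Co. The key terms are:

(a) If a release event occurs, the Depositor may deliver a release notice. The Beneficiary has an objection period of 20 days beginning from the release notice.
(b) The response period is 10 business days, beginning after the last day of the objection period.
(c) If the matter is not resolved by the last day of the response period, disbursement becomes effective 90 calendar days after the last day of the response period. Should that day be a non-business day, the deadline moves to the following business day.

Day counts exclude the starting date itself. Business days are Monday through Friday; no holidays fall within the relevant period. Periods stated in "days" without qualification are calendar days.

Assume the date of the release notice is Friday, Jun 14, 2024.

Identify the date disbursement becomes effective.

Oct 16, 2024

The last day of the objection period: 20 calendar days after Jun 14, 2024 is Jul 4, 2024.
From Thursday, Jul 4, 2024, 10 business days (Jul 5, Jul 8, Jul 9, Jul 10, Jul 11, Jul 12, Jul 15, Jul 16, Jul 17, Jul 18, skipping weekends) brings us to Thursday, Jul 18, 2024, which is the last day of the response period.
The date disbursement becomes effective: 90 calendar days after Jul 18, 2024 is Oct 16, 2024. Oct 16, 2024 is a Wednesday, so no roll-forward applies.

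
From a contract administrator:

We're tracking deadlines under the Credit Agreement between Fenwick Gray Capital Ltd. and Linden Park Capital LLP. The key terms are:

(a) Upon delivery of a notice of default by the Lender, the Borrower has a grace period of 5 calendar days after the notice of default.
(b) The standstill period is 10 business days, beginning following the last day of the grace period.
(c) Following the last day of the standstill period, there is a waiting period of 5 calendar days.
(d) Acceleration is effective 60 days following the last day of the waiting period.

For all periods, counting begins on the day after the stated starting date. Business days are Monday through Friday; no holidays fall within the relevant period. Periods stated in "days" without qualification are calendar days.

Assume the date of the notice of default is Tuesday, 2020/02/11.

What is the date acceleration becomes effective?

2020/05/03

The last day of the grace period: 2020/02/11 + 5 days = 2020/02/16.
The last day of the standstill period: counting 10 business days from Sunday, 2020/02/16 (Feb 17, Feb 18, Feb 19, Feb 20, Feb 21, Feb 24, Feb 25, Feb 26, Feb 27, Feb 28, skipping weekends) reaches Friday, 2020/02/28.
Adding 5 calendar days to 2020/02/28 gives 2020/03/04, which is the last day of the waiting period.
Adding 60 calendar days to 2020/03/04 gives 2020/05/03, which is the date acceleration becomes effective.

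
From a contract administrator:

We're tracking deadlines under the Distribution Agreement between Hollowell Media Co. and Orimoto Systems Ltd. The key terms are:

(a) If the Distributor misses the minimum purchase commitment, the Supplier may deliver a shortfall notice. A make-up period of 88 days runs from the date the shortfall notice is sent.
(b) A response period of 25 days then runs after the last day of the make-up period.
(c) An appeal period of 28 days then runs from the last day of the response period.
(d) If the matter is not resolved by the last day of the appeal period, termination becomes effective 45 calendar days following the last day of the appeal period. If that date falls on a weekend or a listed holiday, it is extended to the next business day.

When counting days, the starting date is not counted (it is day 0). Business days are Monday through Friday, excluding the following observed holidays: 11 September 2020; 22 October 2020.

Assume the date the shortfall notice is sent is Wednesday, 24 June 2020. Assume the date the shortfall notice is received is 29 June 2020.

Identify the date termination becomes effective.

The last day of the make-up period: 24 June 2020 + 88 days = 20 September 2020.
The last day of the response period: 20 September 2020 + 25 days = 15 October 2020.
The last day of the appeal period: 15 October 2020 + 28 days = 12 November 2020.
The date termination becomes effective: 45 calendar days after 12 November 2020 is 27 December 2020. That falls on a Sunday, so it rolls to the next business day, Monday, 28 December 2020.

28 December 2020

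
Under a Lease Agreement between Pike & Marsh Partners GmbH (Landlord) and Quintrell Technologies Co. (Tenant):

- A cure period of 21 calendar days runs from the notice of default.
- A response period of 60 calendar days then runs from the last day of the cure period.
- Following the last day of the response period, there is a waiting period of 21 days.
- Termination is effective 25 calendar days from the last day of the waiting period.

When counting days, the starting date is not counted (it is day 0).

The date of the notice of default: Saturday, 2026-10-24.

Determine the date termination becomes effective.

2027-02-28

Adding 21 calendar days to 2026-10-24 gives 2026-11-14, which is the last day of the cure period.
Adding 60 calendar days to 2026-11-14 gives 2027-01-13, which is the last day of the response period.
The last day of the waiting period: 2027-01-13 + 21 days = 2027-02-03.
Adding 25 calendar days to 2027-02-03 gives 2027-02-28, which is the date termination becomes effective.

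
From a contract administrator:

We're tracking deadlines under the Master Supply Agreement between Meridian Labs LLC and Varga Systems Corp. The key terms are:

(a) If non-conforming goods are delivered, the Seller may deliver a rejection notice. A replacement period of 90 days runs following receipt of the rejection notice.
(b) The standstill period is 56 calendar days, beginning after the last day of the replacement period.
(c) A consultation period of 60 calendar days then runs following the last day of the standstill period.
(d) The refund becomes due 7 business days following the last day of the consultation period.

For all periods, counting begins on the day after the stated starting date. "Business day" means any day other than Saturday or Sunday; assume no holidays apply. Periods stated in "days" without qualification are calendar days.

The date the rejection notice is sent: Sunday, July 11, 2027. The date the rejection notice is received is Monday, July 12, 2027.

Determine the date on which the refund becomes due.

February 14, 2028

The last day of the replacement period: July 12, 2027 + 90 days = October 10, 2027.
Adding 56 calendar days to October 10, 2027 gives December 5, 2027, which is the last day of the standstill period.
Adding 60 calendar days to December 5, 2027 gives February 3, 2028, which is the last day of the consultation period.
From Thursday, February 3, 2028, 7 business days (Feb 4, Feb 7, Feb 8, Feb 9, Feb 10, Feb 11, Feb 14, skipping weekends) brings us to Monday, February 14, 2028, which is the date on which the refund becomes due.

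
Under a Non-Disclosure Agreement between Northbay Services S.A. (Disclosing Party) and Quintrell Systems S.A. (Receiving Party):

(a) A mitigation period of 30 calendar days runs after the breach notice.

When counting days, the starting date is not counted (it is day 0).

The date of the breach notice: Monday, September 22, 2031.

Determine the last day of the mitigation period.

October 22, 2031

The last day of the mitigation period: September 22, 2031 + 30 days = October 22, 2031.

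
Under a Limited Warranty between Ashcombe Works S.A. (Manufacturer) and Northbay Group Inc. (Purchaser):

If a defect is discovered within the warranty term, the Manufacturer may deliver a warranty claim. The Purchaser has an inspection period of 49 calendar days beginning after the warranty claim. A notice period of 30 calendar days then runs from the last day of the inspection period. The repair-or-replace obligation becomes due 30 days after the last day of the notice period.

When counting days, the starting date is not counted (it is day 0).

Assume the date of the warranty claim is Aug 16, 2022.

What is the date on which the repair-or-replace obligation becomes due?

The last day of the inspection period: 49 calendar days after Aug 16, 2022 is Oct 4, 2022.
The last day of the notice period: Oct 4, 2022 + 30 days = Nov 3, 2022.
The date on which the repair-or-replace obligation becomes due: 30 calendar days after Nov 3, 2022 is Dec 3, 2022.

Dec 3, 2022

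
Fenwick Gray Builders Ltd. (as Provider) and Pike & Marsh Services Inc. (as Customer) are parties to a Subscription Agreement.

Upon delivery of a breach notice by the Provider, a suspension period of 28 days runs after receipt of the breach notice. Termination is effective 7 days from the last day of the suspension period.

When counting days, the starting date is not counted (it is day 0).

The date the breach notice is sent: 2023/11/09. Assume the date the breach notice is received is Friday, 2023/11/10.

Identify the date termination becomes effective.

2023/12/15

The last day of the suspension period: 2023/11/10 + 28 days = 2023/12/08.
The date termination becomes effective: 7 calendar days after 2023/12/08 is 2023/12/15.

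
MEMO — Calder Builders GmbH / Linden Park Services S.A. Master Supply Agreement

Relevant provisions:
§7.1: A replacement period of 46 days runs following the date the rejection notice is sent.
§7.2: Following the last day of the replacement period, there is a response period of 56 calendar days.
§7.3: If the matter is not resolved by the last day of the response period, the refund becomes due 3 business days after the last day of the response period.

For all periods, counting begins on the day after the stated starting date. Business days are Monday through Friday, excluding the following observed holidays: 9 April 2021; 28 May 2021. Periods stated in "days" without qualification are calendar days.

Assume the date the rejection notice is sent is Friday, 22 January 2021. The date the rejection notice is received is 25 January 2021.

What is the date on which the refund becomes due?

Adding 46 calendar days to 22 January 2021 gives 9 March 2021, which is the last day of the replacement period.
The last day of the response period: 56 calendar days after 9 March 2021 is 4 May 2021.
From Tuesday, 4 May 2021, 3 business days (May 5, May 6, May 7, skipping weekends) brings us to Friday, 7 May 2021, which is the date on which the refund becomes due.

7 May 2021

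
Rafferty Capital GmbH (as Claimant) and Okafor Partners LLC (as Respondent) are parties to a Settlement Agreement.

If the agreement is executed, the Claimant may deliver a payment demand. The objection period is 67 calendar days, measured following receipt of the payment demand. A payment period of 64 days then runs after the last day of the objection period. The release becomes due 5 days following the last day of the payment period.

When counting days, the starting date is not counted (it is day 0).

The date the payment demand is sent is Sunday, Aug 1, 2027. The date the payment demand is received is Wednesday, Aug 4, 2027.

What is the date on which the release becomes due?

The last day of the objection period: 67 calendar days after Aug 4, 2027 is Oct 10, 2027.
The last day of the payment period: 64 calendar days after Oct 10, 2027 is Dec 13, 2027.
The date on which the release becomes due: 5 calendar days after Dec 13, 2027 is Dec 18, 2027.

Dec 18, 2027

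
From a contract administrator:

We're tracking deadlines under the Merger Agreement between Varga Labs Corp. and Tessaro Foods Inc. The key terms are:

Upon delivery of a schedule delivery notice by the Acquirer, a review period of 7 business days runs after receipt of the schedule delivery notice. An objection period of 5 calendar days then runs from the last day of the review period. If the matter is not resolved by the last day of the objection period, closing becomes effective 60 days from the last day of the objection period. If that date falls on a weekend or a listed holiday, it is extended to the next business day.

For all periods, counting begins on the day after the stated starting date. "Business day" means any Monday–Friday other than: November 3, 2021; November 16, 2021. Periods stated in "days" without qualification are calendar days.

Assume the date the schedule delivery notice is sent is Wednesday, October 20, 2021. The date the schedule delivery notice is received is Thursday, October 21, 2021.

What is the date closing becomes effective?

January 5, 2022

The last day of the review period: 7 business days after Thursday, October 21, 2021, skipping weekends — Oct 22, Oct 25, Oct 26, Oct 27, Oct 28, Oct 29, Nov 1 — lands on Monday, November 1, 2021.
The last day of the objection period: 5 calendar days after November 1, 2021 is November 6, 2021.
The date closing becomes effective: 60 calendar days after November 6, 2021 is January 5, 2022. January 5, 2022 is a Wednesday and is not a listed holiday, so no roll-forward applies.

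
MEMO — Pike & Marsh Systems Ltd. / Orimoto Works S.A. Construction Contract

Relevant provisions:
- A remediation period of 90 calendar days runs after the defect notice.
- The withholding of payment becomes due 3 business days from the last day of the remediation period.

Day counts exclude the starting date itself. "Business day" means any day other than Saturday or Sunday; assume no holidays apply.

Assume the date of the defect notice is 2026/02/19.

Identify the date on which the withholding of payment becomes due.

2026/05/25

The last day of the remediation period: 2026/02/19 + 90 days = 2026/05/20.
The date on which the withholding of payment becomes due: counting 3 business days from Wednesday, 2026/05/20 (May 21, May 22, May 25, skipping weekends) reaches Monday, 2026/05/25.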